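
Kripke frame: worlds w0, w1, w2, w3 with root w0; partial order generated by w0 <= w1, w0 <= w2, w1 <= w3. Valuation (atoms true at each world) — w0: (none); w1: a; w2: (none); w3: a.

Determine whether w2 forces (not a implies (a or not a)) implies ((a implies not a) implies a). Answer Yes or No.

No

w2 does not force (not a implies (a or not a)) implies ((a implies not a) implies a): already at w2 itself, w2 forces not a implies (a or not a) but w2 does not force (a implies not a) implies a.
w2 does not force (a implies not a) implies a: already at w2 itself, w2 forces a implies not a but w2 does not force a.
w2 lacks atom a, so w2 does not force a.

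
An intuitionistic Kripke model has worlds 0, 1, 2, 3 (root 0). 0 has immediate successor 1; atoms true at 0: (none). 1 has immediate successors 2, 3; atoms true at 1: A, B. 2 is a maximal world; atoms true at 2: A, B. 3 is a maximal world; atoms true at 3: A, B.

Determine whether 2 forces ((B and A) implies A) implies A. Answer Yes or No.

2 forces ((B and A) implies A) implies A: every world accessible from 2 that forces (B and A) implies A (namely 2) also forces A.

Yes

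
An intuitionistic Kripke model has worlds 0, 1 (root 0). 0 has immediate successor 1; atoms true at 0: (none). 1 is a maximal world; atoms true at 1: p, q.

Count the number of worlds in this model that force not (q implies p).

0: does not force it — 0 does not force not (q implies p) since 0 is accessible from 0 and 0 forces q implies p.
1: does not force it — 1 does not force not (q implies p) since 1 is accessible from 1 and 1 forces q implies p.
Worlds forcing the formula: { }.

0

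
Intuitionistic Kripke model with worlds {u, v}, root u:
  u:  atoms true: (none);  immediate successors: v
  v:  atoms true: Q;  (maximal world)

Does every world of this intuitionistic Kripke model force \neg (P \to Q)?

Not every world: u \nVdash \neg (P \to Q).
u \nVdash \neg (P \to Q) since u is accessible from u and u \Vdash P \to Q.
u \Vdash P \to Q vacuously: no world accessible from u forces the antecedent P.

No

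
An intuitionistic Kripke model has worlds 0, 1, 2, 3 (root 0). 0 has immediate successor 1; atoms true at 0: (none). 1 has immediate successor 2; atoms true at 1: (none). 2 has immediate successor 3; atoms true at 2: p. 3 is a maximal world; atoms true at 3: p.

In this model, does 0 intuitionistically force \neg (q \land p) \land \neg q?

0 \Vdash \neg (q \land p) \land \neg q since 0 forces both conjuncts.

Yes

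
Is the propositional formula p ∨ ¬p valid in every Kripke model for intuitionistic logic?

No

This is the law of excluded middle, which is not intuitionistically valid.
A Kripke countermodel: worlds u, v; order generated by u ≤ v; atoms true at each world — u:{}; v:{p}.
u ⊮ p ∨ ¬p: neither disjunct is forced at u.
u lacks atom p, so u ⊮ p.
So the root u does not force the formula.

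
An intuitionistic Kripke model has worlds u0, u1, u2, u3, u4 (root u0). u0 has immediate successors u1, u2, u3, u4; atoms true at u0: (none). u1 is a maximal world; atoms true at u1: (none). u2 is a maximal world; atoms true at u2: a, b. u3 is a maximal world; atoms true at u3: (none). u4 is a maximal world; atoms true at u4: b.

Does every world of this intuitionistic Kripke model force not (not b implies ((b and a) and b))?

Not every world: u0 does not force not (not b implies ((b and a) and b)).
u0 does not force not (not b implies ((b and a) and b)) since u2 is accessible from u0 and u2 forces not b implies ((b and a) and b).
u2 forces not b implies ((b and a) and b) vacuously: no world accessible from u2 forces the antecedent not b.

No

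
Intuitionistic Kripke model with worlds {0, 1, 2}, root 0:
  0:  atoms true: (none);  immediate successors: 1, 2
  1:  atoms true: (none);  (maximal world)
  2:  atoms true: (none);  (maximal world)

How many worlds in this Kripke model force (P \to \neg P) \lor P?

3

0: forces it.
1: forces it.
2: forces it.
Worlds forcing the formula: {0, 1, 2}.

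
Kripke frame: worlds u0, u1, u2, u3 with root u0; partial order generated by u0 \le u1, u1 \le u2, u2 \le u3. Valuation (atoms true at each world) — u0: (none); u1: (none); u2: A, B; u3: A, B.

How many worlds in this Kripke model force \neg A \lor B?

u0: does not force it — u0 \nVdash \neg A \lor B: neither disjunct is forced at u0.
u1: does not force it — u1 \nVdash \neg A \lor B: neither disjunct is forced at u1.
u2: forces it.
u3: forces it.
Worlds forcing the formula: {u2, u3}.

2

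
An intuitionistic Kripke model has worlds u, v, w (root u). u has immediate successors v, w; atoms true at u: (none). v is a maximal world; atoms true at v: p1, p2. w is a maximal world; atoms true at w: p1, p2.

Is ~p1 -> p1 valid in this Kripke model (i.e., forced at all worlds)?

u ||- ~p1 -> p1 vacuously: no world accessible from u forces the antecedent ~p1.
Since the root u forces ~p1 -> p1 and forcing is persistent (monotone upward), every world forces it.

Yes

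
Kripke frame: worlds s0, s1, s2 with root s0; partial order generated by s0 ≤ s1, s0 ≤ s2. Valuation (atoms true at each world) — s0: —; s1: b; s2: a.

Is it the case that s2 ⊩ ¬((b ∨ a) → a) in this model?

s2 ⊮ ¬((b ∨ a) → a) since s2 is accessible from s2 and s2 ⊩ (b ∨ a) → a.
s2 ⊩ (b ∨ a) → a: every world accessible from s2 that forces b ∨ a (namely s2) also forces a.

No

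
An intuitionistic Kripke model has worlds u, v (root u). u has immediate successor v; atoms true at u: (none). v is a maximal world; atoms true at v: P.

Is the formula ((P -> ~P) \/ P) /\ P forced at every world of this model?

Not every world: u ||-/- ((P -> ~P) \/ P) /\ P.
u ||-/- ((P -> ~P) \/ P) /\ P since u fails (P -> ~P) \/ P.

No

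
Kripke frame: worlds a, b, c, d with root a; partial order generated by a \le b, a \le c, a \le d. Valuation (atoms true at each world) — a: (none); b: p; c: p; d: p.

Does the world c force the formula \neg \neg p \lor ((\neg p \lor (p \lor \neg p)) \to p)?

Yes

c \Vdash \neg \neg p \lor ((\neg p \lor (p \lor \neg p)) \to p) via the disjunct \neg \neg p.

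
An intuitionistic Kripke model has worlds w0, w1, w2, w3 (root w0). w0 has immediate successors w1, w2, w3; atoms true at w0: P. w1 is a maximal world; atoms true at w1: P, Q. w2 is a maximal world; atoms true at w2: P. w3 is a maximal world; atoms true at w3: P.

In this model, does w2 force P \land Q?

No

w2 \nVdash P \land Q since w2 fails Q.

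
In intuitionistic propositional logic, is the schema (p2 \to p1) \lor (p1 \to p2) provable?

This is the Gödel–Dummett linearity axiom, which is not intuitionistically valid.
A Kripke countermodel: worlds w0, w1, w2; order generated by w0 \le w1, w0 \le w2; atoms true at each world — w0:{}; w1:{p2}; w2:{p1}.
w0 \nVdash (p2 \to p1) \lor (p1 \to p2): neither disjunct is forced at w0.
w0 \nVdash p2 \to p1: at the accessible world w1, w1 \Vdash p2 but w1 \nVdash p1.
w1 lacks atom p1, so w1 \nVdash p1.
So the root w0 does not force the formula.

No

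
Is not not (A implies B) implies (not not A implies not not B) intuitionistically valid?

This is the distribution of double negation over implication, which is intuitionistically derivable.
Assume not not (A implies B) and not not A; suppose not B. Then A implies B would give not A (by contraposition), contradicting not not A; so not (A implies B), contradicting not not (A implies B). Hence not not B.

Yes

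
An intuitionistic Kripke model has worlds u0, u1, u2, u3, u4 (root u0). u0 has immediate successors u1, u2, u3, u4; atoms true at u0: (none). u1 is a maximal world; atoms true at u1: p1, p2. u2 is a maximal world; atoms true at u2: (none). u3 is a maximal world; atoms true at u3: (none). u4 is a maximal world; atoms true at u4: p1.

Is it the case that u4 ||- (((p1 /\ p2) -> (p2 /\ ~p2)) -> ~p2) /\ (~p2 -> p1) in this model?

Yes

u4 ||- (((p1 /\ p2) -> (p2 /\ ~p2)) -> ~p2) /\ (~p2 -> p1) since u4 forces both conjuncts.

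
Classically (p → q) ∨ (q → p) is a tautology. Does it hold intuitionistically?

No

This is the Gödel–Dummett linearity axiom, which is not intuitionistically valid.
A Kripke countermodel: worlds 0, 1, 2; order generated by 0 ≤ 1, 0 ≤ 2; atoms true at each world — 0:{}; 1:{p}; 2:{q}.
0 ⊮ (p → q) ∨ (q → p): neither disjunct is forced at 0.
0 ⊮ p → q: at the accessible world 1, 1 ⊩ p but 1 ⊮ q.
1 lacks atom q, so 1 ⊮ q.
So the root 0 does not force the formula.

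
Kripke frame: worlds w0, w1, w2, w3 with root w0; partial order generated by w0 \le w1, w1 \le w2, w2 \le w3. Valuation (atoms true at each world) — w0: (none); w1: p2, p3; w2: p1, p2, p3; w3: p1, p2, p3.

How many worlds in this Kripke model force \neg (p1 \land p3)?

0

w0: does not force it — w0 \nVdash \neg (p1 \land p3) since w2 is accessible from w0 and w2 \Vdash p1 \land p3.
w1: does not force it — w1 \nVdash \neg (p1 \land p3) since w2 is accessible from w1 and w2 \Vdash p1 \land p3.
w2: does not force it.
w3: does not force it.
Worlds forcing the formula: { }.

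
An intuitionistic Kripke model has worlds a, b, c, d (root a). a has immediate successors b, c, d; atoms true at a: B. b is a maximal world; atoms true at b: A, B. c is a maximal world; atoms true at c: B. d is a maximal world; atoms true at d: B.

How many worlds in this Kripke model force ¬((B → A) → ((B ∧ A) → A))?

a: does not force it — a ⊮ ¬((B → A) → ((B ∧ A) → A)) since a is accessible from a and a ⊩ (B → A) → ((B ∧ A) → A).
b: does not force it — b ⊮ ¬((B → A) → ((B ∧ A) → A)) since b is accessible from b and b ⊩ (B → A) → ((B ∧ A) → A).
c: does not force it.
d: does not force it.
Worlds forcing the formula: { }.

0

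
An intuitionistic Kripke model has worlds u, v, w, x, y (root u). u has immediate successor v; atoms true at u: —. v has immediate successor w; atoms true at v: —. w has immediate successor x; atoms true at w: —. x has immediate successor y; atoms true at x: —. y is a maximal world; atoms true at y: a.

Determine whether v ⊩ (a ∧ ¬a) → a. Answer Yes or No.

v ⊩ (a ∧ ¬a) → a vacuously: no world accessible from v forces the antecedent a ∧ ¬a.

Yes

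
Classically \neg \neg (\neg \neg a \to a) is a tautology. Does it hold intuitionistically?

Yes

This is the double negation of double-negation elimination, which is intuitionistically derivable.
By Glivenko's theorem the double negation of any classical propositional tautology is intuitionistically provable; \neg \neg a \to a is classically a tautology.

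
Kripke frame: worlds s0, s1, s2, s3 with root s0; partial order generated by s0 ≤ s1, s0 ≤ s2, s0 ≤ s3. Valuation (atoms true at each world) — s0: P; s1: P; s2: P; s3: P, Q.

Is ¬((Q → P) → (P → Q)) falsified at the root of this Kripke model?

Yes

s0 ⊮ ¬((Q → P) → (P → Q)) since s3 is accessible from s0 and s3 ⊩ (Q → P) → (P → Q).
s3 ⊩ (Q → P) → (P → Q): every world accessible from s3 that forces Q → P (namely s3) also forces P → Q.
So the root s0 does not force ¬((Q → P) → (P → Q)); the model is a countermodel.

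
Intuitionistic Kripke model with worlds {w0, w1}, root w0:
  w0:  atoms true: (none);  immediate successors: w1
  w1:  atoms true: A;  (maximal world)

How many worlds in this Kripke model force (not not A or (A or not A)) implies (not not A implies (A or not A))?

w0: does not force it — w0 does not force (not not A or (A or not A)) implies (not not A implies (A or not A)): already at w0 itself, w0 forces not not A or (A or not A) but w0 does not force not not A implies (A or not A).
w1: forces it.
Worlds forcing the formula: {w1}.

1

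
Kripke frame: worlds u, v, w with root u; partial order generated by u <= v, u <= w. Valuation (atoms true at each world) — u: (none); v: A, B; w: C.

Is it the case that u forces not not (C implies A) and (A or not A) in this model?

No

u does not force not not (C implies A) and (A or not A) since u fails not not (C implies A).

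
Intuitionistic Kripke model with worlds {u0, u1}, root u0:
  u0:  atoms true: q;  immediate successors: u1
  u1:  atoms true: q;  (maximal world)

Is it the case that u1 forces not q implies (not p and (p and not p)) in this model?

Yes

u1 forces not q implies (not p and (p and not p)) vacuously: no world accessible from u1 forces the antecedent not q.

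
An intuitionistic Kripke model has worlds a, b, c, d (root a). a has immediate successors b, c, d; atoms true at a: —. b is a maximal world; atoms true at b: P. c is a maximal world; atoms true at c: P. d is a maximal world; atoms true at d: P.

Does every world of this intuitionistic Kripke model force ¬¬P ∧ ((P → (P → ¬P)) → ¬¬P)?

Yes

a ⊩ ¬¬P ∧ ((P → (P → ¬P)) → ¬¬P) since a forces both conjuncts.
Since the root a forces ¬¬P ∧ ((P → (P → ¬P)) → ¬¬P) and forcing is persistent (monotone upward), every world forces it.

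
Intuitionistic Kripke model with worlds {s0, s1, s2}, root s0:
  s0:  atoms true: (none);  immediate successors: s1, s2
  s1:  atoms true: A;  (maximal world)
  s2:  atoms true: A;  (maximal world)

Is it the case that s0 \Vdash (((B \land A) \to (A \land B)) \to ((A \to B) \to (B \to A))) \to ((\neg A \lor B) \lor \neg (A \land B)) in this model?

Yes

s0 \Vdash (((B \land A) \to (A \land B)) \to ((A \to B) \to (B \to A))) \to ((\neg A \lor B) \lor \neg (A \land B)): every world accessible from s0 that forces ((B \land A) \to (A \land B)) \to ((A \to B) \to (B \to A)) (namely s0, s1, s2) also forces (\neg A \lor B) \lor \neg (A \land B).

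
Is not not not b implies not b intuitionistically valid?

Yes

This is triple-negation reduction, which is intuitionistically derivable.
Assume not not not b and suppose b. Then not not b (double-negation introduction), contradicting not not not b. So not b.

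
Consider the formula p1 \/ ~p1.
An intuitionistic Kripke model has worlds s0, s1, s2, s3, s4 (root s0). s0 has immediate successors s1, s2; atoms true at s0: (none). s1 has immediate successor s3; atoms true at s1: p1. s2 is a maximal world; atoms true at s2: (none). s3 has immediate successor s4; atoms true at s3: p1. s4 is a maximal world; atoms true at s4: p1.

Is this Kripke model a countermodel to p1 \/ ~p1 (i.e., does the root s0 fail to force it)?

Yes

s0 ||-/- p1 \/ ~p1: neither disjunct is forced at s0.
s0 lacks atom p1, so s0 ||-/- p1.
So the root s0 does not force p1 \/ ~p1; the model is a countermodel.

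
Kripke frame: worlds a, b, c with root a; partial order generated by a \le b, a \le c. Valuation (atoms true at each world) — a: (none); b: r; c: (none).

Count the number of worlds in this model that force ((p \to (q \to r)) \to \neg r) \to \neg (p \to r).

1

a: does not force it — a \nVdash ((p \to (q \to r)) \to \neg r) \to \neg (p \to r): at the accessible world c, c \Vdash (p \to (q \to r)) \to \neg r but c \nVdash \neg (p \to r).
b: forces it.
c: does not force it — c \nVdash ((p \to (q \to r)) \to \neg r) \to \neg (p \to r): already at c itself, c \Vdash (p \to (q \to r)) \to \neg r but c \nVdash \neg (p \to r).
Worlds forcing the formula: {b}.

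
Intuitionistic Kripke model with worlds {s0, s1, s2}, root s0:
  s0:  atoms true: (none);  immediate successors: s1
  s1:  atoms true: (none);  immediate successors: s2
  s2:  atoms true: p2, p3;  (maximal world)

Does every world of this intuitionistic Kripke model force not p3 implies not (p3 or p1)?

Yes

s0 forces not p3 implies not (p3 or p1) vacuously: no world accessible from s0 forces the antecedent not p3.
Since the root s0 forces not p3 implies not (p3 or p1) and forcing is persistent (monotone upward), every world forces it.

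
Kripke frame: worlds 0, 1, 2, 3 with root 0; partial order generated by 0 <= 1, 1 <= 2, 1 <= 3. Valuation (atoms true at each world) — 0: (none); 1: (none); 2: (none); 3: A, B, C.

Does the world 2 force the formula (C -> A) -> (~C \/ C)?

2 ||- (C -> A) -> (~C \/ C): every world accessible from 2 that forces C -> A (namely 2) also forces ~C \/ C.

Yes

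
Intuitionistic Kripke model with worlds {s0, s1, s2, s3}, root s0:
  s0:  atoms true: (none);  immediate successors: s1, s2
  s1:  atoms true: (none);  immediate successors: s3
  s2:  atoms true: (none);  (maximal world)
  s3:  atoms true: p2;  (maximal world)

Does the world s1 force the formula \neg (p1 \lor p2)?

s1 \nVdash \neg (p1 \lor p2) since s3 is accessible from s1 and s3 \Vdash p1 \lor p2.
s3 \Vdash p1 \lor p2 via the disjunct p2.

No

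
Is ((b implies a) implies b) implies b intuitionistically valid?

No

This is Peirce's law, which is not intuitionistically valid.
A Kripke countermodel: worlds u0, u1; order generated by u0 <= u1; atoms true at each world — u0:{}; u1:{b}.
u0 does not force ((b implies a) implies b) implies b: already at u0 itself, u0 forces (b implies a) implies b but u0 does not force b.
u0 lacks atom b, so u0 does not force b.
So the root u0 does not force the formula.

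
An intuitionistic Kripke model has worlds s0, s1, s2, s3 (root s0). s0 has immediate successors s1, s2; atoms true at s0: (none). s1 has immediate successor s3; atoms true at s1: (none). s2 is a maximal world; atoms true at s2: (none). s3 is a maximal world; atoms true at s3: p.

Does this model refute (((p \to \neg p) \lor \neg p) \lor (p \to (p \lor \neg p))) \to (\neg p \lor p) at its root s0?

Yes

s0 \nVdash (((p \to \neg p) \lor \neg p) \lor (p \to (p \lor \neg p))) \to (\neg p \lor p): already at s0 itself, s0 \Vdash ((p \to \neg p) \lor \neg p) \lor (p \to (p \lor \neg p)) but s0 \nVdash \neg p \lor p.
s0 \nVdash \neg p \lor p: neither disjunct is forced at s0.
s0 \nVdash \neg p since s3 is accessible from s0 and s3 \Vdash p.
So the root s0 does not force (((p \to \neg p) \lor \neg p) \lor (p \to (p \lor \neg p))) \to (\neg p \lor p); the model is a countermodel.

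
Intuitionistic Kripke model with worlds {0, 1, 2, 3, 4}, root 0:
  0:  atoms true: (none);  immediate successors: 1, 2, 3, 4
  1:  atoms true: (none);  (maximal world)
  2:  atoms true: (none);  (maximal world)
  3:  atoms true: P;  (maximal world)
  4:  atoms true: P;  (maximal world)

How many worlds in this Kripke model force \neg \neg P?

0: does not force it — 0 \nVdash \neg \neg P since 1 is accessible from 0 and 1 \Vdash \neg P.
1: does not force it — 1 \nVdash \neg \neg P since 1 is accessible from 1 and 1 \Vdash \neg P.
2: does not force it — 2 \nVdash \neg \neg P since 2 is accessible from 2 and 2 \Vdash \neg P.
3: forces it.
4: forces it.
Worlds forcing the formula: {3, 4}.

2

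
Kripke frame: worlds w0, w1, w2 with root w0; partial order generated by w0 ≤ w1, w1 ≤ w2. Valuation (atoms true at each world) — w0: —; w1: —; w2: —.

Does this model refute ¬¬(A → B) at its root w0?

No

w0 ⊩ ¬¬(A → B): no world accessible from w0 forces ¬(A → B).
So the root w0 forces ¬¬(A → B); the model is not a countermodel.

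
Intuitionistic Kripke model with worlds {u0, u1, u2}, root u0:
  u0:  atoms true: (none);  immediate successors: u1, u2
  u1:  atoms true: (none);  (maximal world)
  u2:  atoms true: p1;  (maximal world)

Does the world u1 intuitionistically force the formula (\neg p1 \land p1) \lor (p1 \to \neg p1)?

Yes

u1 \Vdash (\neg p1 \land p1) \lor (p1 \to \neg p1) via the disjunct p1 \to \neg p1.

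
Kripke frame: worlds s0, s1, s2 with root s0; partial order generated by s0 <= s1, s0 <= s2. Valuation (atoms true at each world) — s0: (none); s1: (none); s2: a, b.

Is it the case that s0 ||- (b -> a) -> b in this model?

s0 ||-/- (b -> a) -> b: already at s0 itself, s0 ||- b -> a but s0 ||-/- b.
s0 lacks atom b, so s0 ||-/- b.

No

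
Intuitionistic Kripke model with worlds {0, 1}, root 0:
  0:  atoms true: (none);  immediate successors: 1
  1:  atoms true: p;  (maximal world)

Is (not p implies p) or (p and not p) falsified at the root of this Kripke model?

0 forces (not p implies p) or (p and not p) via the disjunct not p implies p.
So the root 0 forces (not p implies p) or (p and not p); the model is not a countermodel.

No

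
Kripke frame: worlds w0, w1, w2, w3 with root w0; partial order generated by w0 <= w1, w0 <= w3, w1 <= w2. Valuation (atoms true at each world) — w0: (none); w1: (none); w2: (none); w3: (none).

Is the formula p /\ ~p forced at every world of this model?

No

Not every world: w0 ||-/- p /\ ~p.
w0 ||-/- p /\ ~p since w0 fails p.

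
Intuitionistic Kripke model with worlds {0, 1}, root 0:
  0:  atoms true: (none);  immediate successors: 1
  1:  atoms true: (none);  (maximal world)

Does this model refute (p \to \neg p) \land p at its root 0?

0 \nVdash (p \to \neg p) \land p since 0 fails p.
So the root 0 does not force (p \to \neg p) \land p; the model is a countermodel.

Yes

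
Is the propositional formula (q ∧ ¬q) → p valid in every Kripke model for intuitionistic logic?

This is an instance of ex falso quodlibet, which is intuitionistically derivable.
No world can force both q and ¬q, so the antecedent q ∧ ¬q is never forced and the implication holds vacuously at every world.

Yes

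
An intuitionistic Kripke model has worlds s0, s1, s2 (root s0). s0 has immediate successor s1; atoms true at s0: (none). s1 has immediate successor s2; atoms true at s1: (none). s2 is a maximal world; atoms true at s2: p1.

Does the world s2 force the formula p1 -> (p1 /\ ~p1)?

No

s2 ||-/- p1 -> (p1 /\ ~p1): already at s2 itself, s2 ||- p1 but s2 ||-/- p1 /\ ~p1.
s2 ||-/- p1 /\ ~p1 since s2 fails ~p1.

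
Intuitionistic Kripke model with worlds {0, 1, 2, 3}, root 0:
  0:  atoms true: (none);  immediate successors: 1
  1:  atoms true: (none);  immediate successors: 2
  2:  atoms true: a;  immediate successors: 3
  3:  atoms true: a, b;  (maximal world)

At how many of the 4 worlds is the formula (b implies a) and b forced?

1

0: does not force it — 0 does not force (b implies a) and b since 0 fails b.
1: does not force it.
2: does not force it.
3: forces it.
Worlds forcing the formula: {3}.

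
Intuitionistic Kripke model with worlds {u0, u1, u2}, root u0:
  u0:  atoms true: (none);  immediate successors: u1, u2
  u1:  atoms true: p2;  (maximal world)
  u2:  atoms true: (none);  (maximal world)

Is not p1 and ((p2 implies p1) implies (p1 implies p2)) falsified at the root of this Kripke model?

u0 forces not p1 and ((p2 implies p1) implies (p1 implies p2)) since u0 forces both conjuncts.
So the root u0 forces not p1 and ((p2 implies p1) implies (p1 implies p2)); the model is not a countermodel.

No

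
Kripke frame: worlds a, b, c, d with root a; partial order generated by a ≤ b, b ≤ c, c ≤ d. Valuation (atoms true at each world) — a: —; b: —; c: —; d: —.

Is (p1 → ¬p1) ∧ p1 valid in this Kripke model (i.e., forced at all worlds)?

Not every world: a ⊮ (p1 → ¬p1) ∧ p1.
a ⊮ (p1 → ¬p1) ∧ p1 since a fails p1.

No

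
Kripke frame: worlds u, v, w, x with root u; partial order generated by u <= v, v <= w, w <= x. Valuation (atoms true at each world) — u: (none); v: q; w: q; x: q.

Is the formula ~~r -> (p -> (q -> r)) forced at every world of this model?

u ||- ~~r -> (p -> (q -> r)) vacuously: no world accessible from u forces the antecedent ~~r.
Since the root u forces ~~r -> (p -> (q -> r)) and forcing is persistent (monotone upward), every world forces it.

Yes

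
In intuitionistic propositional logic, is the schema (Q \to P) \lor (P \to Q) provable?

This is the Gödel–Dummett linearity axiom, which is not intuitionistically valid.
A Kripke countermodel: worlds u0, u1, u2; order generated by u0 \le u1, u0 \le u2; atoms true at each world — u0:{}; u1:{Q}; u2:{P}.
u0 \nVdash (Q \to P) \lor (P \to Q): neither disjunct is forced at u0.
u0 \nVdash Q \to P: at the accessible world u1, u1 \Vdash Q but u1 \nVdash P.
u1 lacks atom P, so u1 \nVdash P.
So the root u0 does not force the formula.

No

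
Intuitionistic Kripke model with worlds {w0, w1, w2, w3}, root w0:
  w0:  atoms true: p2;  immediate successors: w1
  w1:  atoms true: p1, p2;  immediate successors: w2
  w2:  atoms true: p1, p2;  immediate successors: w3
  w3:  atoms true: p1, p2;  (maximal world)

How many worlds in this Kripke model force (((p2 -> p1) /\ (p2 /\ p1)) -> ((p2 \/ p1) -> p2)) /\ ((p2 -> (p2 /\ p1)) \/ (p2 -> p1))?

3

w0: does not force it — w0 ||-/- (((p2 -> p1) /\ (p2 /\ p1)) -> ((p2 \/ p1) -> p2)) /\ ((p2 -> (p2 /\ p1)) \/ (p2 -> p1)) since w0 fails (p2 -> (p2 /\ p1)) \/ (p2 -> p1).
w1: forces it.
w2: forces it.
w3: forces it.
Worlds forcing the formula: {w1, w2, w3}.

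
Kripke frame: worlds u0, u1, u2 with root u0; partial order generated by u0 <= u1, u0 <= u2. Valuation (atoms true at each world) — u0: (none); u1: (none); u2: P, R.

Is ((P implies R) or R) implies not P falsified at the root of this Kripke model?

u0 does not force ((P implies R) or R) implies not P: already at u0 itself, u0 forces (P implies R) or R but u0 does not force not P.
u0 does not force not P since u2 is accessible from u0 and u2 forces P.
So the root u0 does not force ((P implies R) or R) implies not P; the model is a countermodel.

Yes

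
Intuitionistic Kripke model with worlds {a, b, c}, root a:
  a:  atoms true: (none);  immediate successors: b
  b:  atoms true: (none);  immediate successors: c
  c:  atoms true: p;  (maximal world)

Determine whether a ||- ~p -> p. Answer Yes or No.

Yes

a ||- ~p -> p vacuously: no world accessible from a forces the antecedent ~p.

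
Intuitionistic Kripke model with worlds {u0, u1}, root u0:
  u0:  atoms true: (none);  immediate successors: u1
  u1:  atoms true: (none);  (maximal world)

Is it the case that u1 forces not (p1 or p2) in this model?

Yes

u1 forces not (p1 or p2): no world accessible from u1 forces p1 or p2.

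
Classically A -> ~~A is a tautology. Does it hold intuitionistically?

This is double-negation introduction, which is intuitionistically derivable.
If a world forces A then every accessible world forces A (persistence), so none forces ~A; hence ~~A.

Yes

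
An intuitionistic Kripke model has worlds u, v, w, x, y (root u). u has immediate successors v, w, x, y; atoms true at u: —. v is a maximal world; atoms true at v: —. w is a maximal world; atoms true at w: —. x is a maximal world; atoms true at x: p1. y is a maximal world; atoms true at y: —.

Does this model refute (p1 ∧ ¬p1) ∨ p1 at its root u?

Yes

u ⊮ (p1 ∧ ¬p1) ∨ p1: neither disjunct is forced at u.
u ⊮ p1 ∧ ¬p1 since u fails p1.
So the root u does not force (p1 ∧ ¬p1) ∨ p1; the model is a countermodel.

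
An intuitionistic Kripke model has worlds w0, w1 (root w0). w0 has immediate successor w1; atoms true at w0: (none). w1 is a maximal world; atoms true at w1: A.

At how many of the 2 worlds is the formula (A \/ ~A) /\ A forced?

w0: does not force it — w0 ||-/- (A \/ ~A) /\ A since w0 fails A \/ ~A.
w1: forces it.
Worlds forcing the formula: {w1}.

1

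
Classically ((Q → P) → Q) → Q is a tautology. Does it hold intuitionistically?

This is Peirce's law, which is not intuitionistically valid.
A Kripke countermodel: worlds w0, w1; order generated by w0 ≤ w1; atoms true at each world — w0:{}; w1:{Q}.
w0 ⊮ ((Q → P) → Q) → Q: already at w0 itself, w0 ⊩ (Q → P) → Q but w0 ⊮ Q.
w0 lacks atom Q, so w0 ⊮ Q.
So the root w0 does not force the formula.

No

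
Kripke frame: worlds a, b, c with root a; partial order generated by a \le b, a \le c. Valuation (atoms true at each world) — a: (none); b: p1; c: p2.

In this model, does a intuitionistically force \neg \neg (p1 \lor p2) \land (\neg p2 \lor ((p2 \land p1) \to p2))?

a \Vdash \neg \neg (p1 \lor p2) \land (\neg p2 \lor ((p2 \land p1) \to p2)) since a forces both conjuncts.

Yes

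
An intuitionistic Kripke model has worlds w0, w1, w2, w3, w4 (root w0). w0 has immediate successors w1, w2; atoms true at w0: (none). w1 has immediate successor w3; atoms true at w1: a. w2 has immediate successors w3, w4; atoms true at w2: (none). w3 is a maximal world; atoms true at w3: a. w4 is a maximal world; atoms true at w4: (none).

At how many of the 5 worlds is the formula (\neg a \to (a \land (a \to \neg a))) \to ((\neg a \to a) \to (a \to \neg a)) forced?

w0: does not force it — w0 \nVdash (\neg a \to (a \land (a \to \neg a))) \to ((\neg a \to a) \to (a \to \neg a)): at the accessible world w1, w1 \Vdash \neg a \to (a \land (a \to \neg a)) but w1 \nVdash (\neg a \to a) \to (a \to \neg a).
w1: does not force it — w1 \nVdash (\neg a \to (a \land (a \to \neg a))) \to ((\neg a \to a) \to (a \to \neg a)): already at w1 itself, w1 \Vdash \neg a \to (a \land (a \to \neg a)) but w1 \nVdash (\neg a \to a) \to (a \to \neg a).
w2: does not force it.
w3: does not force it.
w4: forces it.
Worlds forcing the formula: {w4}.

1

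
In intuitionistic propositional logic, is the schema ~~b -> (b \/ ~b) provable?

No

This is a variant of double-negation elimination (deriving excluded middle from double negation), which is not intuitionistically valid.
A Kripke countermodel: worlds u, v; order generated by u <= v; atoms true at each world — u:{}; v:{b}.
u ||-/- ~~b -> (b \/ ~b): already at u itself, u ||- ~~b but u ||-/- b \/ ~b.
u ||-/- b \/ ~b: neither disjunct is forced at u.
u lacks atom b, so u ||-/- b.
So the root u does not force the formula.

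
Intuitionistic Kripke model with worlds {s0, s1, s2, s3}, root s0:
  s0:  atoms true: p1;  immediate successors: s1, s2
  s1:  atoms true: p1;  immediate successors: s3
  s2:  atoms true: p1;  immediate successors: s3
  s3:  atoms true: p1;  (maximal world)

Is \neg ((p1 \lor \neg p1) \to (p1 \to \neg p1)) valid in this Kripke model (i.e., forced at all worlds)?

Yes

s0 \Vdash \neg ((p1 \lor \neg p1) \to (p1 \to \neg p1)): no world accessible from s0 forces (p1 \lor \neg p1) \to (p1 \to \neg p1).
Since the root s0 forces \neg ((p1 \lor \neg p1) \to (p1 \to \neg p1)) and forcing is persistent (monotone upward), every world forces it.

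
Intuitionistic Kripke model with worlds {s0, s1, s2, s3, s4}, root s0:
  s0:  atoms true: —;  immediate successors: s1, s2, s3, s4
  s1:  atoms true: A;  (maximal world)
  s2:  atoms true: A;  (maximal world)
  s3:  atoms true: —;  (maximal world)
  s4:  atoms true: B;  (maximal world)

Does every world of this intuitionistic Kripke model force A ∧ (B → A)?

Not every world: s0 ⊮ A ∧ (B → A).
s0 ⊮ A ∧ (B → A) since s0 fails A.

No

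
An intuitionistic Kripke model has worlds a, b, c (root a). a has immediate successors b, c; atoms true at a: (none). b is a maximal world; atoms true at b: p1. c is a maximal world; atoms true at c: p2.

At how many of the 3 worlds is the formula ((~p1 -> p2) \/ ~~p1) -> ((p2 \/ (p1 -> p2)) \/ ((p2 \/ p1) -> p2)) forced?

1

a: does not force it — a ||-/- ((~p1 -> p2) \/ ~~p1) -> ((p2 \/ (p1 -> p2)) \/ ((p2 \/ p1) -> p2)): already at a itself, a ||- (~p1 -> p2) \/ ~~p1 but a ||-/- (p2 \/ (p1 -> p2)) \/ ((p2 \/ p1) -> p2).
b: does not force it — b ||-/- ((~p1 -> p2) \/ ~~p1) -> ((p2 \/ (p1 -> p2)) \/ ((p2 \/ p1) -> p2)): already at b itself, b ||- (~p1 -> p2) \/ ~~p1 but b ||-/- (p2 \/ (p1 -> p2)) \/ ((p2 \/ p1) -> p2).
c: forces it.
Worlds forcing the formula: {c}.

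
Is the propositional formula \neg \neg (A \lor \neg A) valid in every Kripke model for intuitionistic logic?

Yes

This is the double negation of excluded middle, which is intuitionistically derivable.
Assuming \neg (A \lor \neg A): from A we'd get A \lor \neg A, so \neg A; but then A \lor \neg A again — contradiction. Hence \neg \neg (A \lor \neg A).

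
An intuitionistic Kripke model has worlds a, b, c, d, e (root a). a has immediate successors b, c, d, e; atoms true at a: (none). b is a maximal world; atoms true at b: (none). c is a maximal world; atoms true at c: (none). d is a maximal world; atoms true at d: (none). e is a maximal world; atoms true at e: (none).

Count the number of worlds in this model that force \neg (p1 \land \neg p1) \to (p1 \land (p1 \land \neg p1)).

a: does not force it — a \nVdash \neg (p1 \land \neg p1) \to (p1 \land (p1 \land \neg p1)): already at a itself, a \Vdash \neg (p1 \land \neg p1) but a \nVdash p1 \land (p1 \land \neg p1).
b: does not force it — b \nVdash \neg (p1 \land \neg p1) \to (p1 \land (p1 \land \neg p1)): already at b itself, b \Vdash \neg (p1 \land \neg p1) but b \nVdash p1 \land (p1 \land \neg p1).
c: does not force it — c \nVdash \neg (p1 \land \neg p1) \to (p1 \land (p1 \land \neg p1)): already at c itself, c \Vdash \neg (p1 \land \neg p1) but c \nVdash p1 \land (p1 \land \neg p1).
d: does not force it.
e: does not force it.
Worlds forcing the formula: { }.

0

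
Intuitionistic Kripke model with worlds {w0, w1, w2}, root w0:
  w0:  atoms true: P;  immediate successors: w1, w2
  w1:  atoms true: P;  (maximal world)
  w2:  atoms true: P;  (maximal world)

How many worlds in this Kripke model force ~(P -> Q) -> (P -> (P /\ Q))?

0

w0: does not force it — w0 ||-/- ~(P -> Q) -> (P -> (P /\ Q)): already at w0 itself, w0 ||- ~(P -> Q) but w0 ||-/- P -> (P /\ Q).
w1: does not force it.
w2: does not force it.
Worlds forcing the formula: { }.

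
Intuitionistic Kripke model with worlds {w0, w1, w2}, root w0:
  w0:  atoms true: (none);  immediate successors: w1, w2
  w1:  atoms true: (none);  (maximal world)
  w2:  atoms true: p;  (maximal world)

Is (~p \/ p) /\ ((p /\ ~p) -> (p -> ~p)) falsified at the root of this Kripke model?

w0 ||-/- (~p \/ p) /\ ((p /\ ~p) -> (p -> ~p)) since w0 fails ~p \/ p.
So the root w0 does not force (~p \/ p) /\ ((p /\ ~p) -> (p -> ~p)); the model is a countermodel.

Yes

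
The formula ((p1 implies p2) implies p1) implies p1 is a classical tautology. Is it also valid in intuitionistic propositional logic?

No

This is Peirce's law, which is not intuitionistically valid.
A Kripke countermodel: worlds w0, w1; order generated by w0 <= w1; atoms true at each world — w0:{}; w1:{p1}.
w0 does not force ((p1 implies p2) implies p1) implies p1: already at w0 itself, w0 forces (p1 implies p2) implies p1 but w0 does not force p1.
w0 lacks atom p1, so w0 does not force p1.
So the root w0 does not force the formula.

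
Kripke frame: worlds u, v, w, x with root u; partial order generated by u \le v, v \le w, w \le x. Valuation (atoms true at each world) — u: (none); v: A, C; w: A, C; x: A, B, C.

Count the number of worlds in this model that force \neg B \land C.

u: does not force it — u \nVdash \neg B \land C since u fails \neg B.
v: does not force it — v \nVdash \neg B \land C since v fails \neg B.
w: does not force it — w \nVdash \neg B \land C since w fails \neg B.
x: does not force it.
Worlds forcing the formula: { }.

0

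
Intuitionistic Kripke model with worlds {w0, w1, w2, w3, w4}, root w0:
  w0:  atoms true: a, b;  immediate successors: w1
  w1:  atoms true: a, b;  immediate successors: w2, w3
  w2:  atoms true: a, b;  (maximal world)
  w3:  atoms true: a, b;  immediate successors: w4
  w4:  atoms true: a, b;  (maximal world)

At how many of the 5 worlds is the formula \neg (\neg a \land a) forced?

w0: forces it.
w1: forces it.
w2: forces it.
w3: forces it.
w4: forces it.
Worlds forcing the formula: {w0, w1, w2, w3, w4}.

5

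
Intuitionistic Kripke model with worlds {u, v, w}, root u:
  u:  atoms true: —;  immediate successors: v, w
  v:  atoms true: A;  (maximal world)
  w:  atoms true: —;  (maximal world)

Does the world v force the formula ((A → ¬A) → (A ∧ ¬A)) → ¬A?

No

v ⊮ ((A → ¬A) → (A ∧ ¬A)) → ¬A: already at v itself, v ⊩ (A → ¬A) → (A ∧ ¬A) but v ⊮ ¬A.
v ⊮ ¬A since v is accessible from v and v ⊩ A.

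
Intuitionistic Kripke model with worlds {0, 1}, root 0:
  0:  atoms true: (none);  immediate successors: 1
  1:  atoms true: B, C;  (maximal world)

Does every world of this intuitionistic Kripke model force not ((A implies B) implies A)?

Yes

0 forces not ((A implies B) implies A): no world accessible from 0 forces (A implies B) implies A.
Since the root 0 forces not ((A implies B) implies A) and forcing is persistent (monotone upward), every world forces it.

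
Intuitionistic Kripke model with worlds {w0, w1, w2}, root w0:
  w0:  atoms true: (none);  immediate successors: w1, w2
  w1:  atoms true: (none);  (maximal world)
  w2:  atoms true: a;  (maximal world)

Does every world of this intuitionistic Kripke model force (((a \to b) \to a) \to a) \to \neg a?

Not every world: w0 \nVdash (((a \to b) \to a) \to a) \to \neg a.
w0 \nVdash (((a \to b) \to a) \to a) \to \neg a: already at w0 itself, w0 \Vdash ((a \to b) \to a) \to a but w0 \nVdash \neg a.
w0 \nVdash \neg a since w2 is accessible from w0 and w2 \Vdash a.

No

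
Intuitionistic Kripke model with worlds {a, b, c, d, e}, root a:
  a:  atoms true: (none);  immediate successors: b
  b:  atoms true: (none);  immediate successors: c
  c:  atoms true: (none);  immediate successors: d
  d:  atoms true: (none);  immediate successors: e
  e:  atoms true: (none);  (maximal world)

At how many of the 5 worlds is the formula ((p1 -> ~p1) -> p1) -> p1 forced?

5

a: forces it.
b: forces it.
c: forces it.
d: forces it.
e: forces it.
Worlds forcing the formula: {a, b, c, d, e}.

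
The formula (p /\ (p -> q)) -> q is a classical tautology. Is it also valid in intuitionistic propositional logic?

Yes

This is modus ponens in implicational form, which is intuitionistically derivable.
If a world forces p and p -> q, then applying the implication at that world (which is accessible from itself) gives q.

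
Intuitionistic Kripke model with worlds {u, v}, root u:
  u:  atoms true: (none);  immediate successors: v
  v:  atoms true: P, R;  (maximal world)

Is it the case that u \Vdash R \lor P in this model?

u \nVdash R \lor P: neither disjunct is forced at u.
u lacks atom R, so u \nVdash R.

No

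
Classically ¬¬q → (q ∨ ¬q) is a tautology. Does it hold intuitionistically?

This is a variant of double-negation elimination (deriving excluded middle from double negation), which is not intuitionistically valid.
A Kripke countermodel: worlds 0, 1; order generated by 0 ≤ 1; atoms true at each world — 0:{}; 1:{q}.
0 ⊮ ¬¬q → (q ∨ ¬q): already at 0 itself, 0 ⊩ ¬¬q but 0 ⊮ q ∨ ¬q.
0 ⊮ q ∨ ¬q: neither disjunct is forced at 0.
0 lacks atom q, so 0 ⊮ q.
So the root 0 does not force the formula.

No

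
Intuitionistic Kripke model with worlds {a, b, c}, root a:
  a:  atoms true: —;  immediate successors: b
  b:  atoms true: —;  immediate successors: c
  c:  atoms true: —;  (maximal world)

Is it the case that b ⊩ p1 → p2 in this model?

Yes

b ⊩ p1 → p2 vacuously: no world accessible from b forces the antecedent p1.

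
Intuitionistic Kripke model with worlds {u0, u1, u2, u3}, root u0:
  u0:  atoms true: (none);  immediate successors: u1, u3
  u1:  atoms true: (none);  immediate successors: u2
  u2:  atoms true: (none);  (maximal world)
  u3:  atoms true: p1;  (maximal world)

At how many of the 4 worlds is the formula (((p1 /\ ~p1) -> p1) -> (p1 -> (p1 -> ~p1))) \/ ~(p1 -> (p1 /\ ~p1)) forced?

3

u0: does not force it — u0 ||-/- (((p1 /\ ~p1) -> p1) -> (p1 -> (p1 -> ~p1))) \/ ~(p1 -> (p1 /\ ~p1)): neither disjunct is forced at u0.
u1: forces it.
u2: forces it.
u3: forces it.
Worlds forcing the formula: {u1, u2, u3}.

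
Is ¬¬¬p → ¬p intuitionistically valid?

Yes

This is triple-negation reduction, which is intuitionistically derivable.
Assume ¬¬¬p and suppose p. Then ¬¬p (double-negation introduction), contradicting ¬¬¬p. So ¬p.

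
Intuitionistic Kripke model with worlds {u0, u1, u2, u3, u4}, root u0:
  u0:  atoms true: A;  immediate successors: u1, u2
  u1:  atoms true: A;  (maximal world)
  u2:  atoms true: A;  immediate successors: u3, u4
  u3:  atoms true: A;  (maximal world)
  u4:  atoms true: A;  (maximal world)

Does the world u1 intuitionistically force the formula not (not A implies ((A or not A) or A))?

u1 does not force not (not A implies ((A or not A) or A)) since u1 is accessible from u1 and u1 forces not A implies ((A or not A) or A).
u1 forces not A implies ((A or not A) or A) vacuously: no world accessible from u1 forces the antecedent not A.

No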